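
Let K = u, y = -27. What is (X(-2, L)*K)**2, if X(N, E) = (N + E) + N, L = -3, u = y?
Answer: 35721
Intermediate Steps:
u = -27
X(N, E) = E + 2*N (X(N, E) = (E + N) + N = E + 2*N)
K = -27
(X(-2, L)*K)**2 = ((-3 + 2*(-2))*(-27))**2 = ((-3 - 4)*(-27))**2 = (-7*(-27))**2 = 189**2 = 35721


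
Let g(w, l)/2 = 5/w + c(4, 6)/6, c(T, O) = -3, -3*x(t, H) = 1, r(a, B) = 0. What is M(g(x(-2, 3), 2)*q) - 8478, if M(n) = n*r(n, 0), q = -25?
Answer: -8478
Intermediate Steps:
x(t, H) = -⅓ (x(t, H) = -⅓*1 = -⅓)
g(w, l) = -1 + 10/w (g(w, l) = 2*(5/w - 3/6) = 2*(5/w - 3*⅙) = 2*(5/w - ½) = 2*(-½ + 5/w) = -1 + 10/w)
M(n) = 0 (M(n) = n*0 = 0)
M(g(x(-2, 3), 2)*q) - 8478 = 0 - 8478 = -8478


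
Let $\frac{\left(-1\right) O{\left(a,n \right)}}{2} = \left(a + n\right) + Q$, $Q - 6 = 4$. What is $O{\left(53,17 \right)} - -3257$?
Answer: $3097$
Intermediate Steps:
$Q = 10$ ($Q = 6 + 4 = 10$)
$O{\left(a,n \right)} = -20 - 2 a - 2 n$ ($O{\left(a,n \right)} = - 2 \left(\left(a + n\right) + 10\right) = - 2 \left(10 + a + n\right) = -20 - 2 a - 2 n$)
$O{\left(53,17 \right)} - -3257 = \left(-20 - 106 - 34\right) - -3257 = \left(-20 - 106 - 34\right) + 3257 = -160 + 3257 = 3097$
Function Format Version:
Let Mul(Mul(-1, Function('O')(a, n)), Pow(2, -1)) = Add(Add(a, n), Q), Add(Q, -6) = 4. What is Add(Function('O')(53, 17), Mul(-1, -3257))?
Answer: 3097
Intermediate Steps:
Q = 10 (Q = Add(6, 4) = 10)
Function('O')(a, n) = Add(-20, Mul(-2, a), Mul(-2, n)) (Function('O')(a, n) = Mul(-2, Add(Add(a, n), 10)) = Mul(-2, Add(10, a, n)) = Add(-20, Mul(-2, a), Mul(-2, n)))
Add(Function('O')(53, 17), Mul(-1, -3257)) = Add(Add(-20, Mul(-2, 53), Mul(-2, 17)), Mul(-1, -3257)) = Add(Add(-20, -106, -34), 3257) = Add(-160, 3257) = 3097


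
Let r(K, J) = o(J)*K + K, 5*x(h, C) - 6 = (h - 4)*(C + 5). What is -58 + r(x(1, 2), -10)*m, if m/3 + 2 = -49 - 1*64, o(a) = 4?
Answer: 5117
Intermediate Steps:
x(h, C) = 6/5 + (-4 + h)*(5 + C)/5 (x(h, C) = 6/5 + ((h - 4)*(C + 5))/5 = 6/5 + ((-4 + h)*(5 + C))/5 = 6/5 + (-4 + h)*(5 + C)/5)
r(K, J) = 5*K (r(K, J) = 4*K + K = 5*K)
m = -345 (m = -6 + 3*(-49 - 1*64) = -6 + 3*(-49 - 64) = -6 + 3*(-113) = -6 - 339 = -345)
-58 + r(x(1, 2), -10)*m = -58 + (5*(-14/5 + 1 - ⅘*2 + (⅕)*2*1))*(-345) = -58 + (5*(-14/5 + 1 - 8/5 + ⅖))*(-345) = -58 + (5*(-3))*(-345) = -58 - 15*(-345) = -58 + 5175 = 5117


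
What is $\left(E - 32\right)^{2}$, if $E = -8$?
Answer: $1600$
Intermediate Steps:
$\left(E - 32\right)^{2} = \left(-8 - 32\right)^{2} = \left(-40\right)^{2} = 1600$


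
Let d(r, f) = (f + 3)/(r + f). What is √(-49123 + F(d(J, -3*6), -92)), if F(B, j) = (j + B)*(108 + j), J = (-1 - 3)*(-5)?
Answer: 21*I*√115 ≈ 225.2*I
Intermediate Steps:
J = 20 (J = -4*(-5) = 20)
d(r, f) = (3 + f)/(f + r)
F(B, j) = (108 + j)*(B + j) (F(B, j) = (B + j)*(108 + j) = (108 + j)*(B + j))
√(-49123 + F(d(J, -3*6), -92)) = √(-49123 + ((-92)² + 108*((3 - 3*6)/(-3*6 + 20)) + 108*(-92) + ((3 - 3*6)/(-3*6 + 20))*(-92))) = √(-49123 + (8464 + 108*((3 - 18)/(-18 + 20)) - 9936 + ((3 - 18)/(-18 + 20))*(-92))) = √(-49123 + (8464 + 108*(-15/2) - 9936 + (-15/2)*(-92))) = √(-49123 + (8464 + 108*((½)*(-15)) - 9936 + ((½)*(-15))*(-92))) = √(-49123 + (8464 + 108*(-15/2) - 9936 - 15/2*(-92))) = √(-49123 + (8464 - 810 - 9936 + 690)) = √(-49123 - 1592) = √(-50715) = 21*I*√115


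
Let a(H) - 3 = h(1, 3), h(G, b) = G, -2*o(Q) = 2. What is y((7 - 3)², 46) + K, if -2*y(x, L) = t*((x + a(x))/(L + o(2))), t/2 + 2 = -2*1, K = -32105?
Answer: -288929/9 ≈ -32103.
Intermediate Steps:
o(Q) = -1 (o(Q) = -½*2 = -1)
t = -8 (t = -4 + 2*(-2*1) = -4 + 2*(-2) = -4 - 4 = -8)
a(H) = 4 (a(H) = 3 + 1 = 4)
y(x, L) = 4*(4 + x)/(-1 + L) (y(x, L) = -(-4)*(x + 4)/(L - 1) = -(-4)*(4 + x)/(-1 + L) = 4*(4 + x)/(-1 + L))
y((7 - 3)², 46) + K = 4*(4 + (7 - 3)²)/(-1 + 46) - 32105 = 4*(4 + 4²)/45 - 32105 = 4*(1/45)*(4 + 16) - 32105 = 4*(1/45)*20 - 32105 = 16/9 - 32105 = -288929/9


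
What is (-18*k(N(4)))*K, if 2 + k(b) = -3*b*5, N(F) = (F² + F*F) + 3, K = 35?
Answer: 332010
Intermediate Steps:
N(F) = 3 + 2*F² (N(F) = (F² + F²) + 3 = 2*F² + 3 = 3 + 2*F²)
k(b) = -2 - 15*b (k(b) = -2 - 3*b*5 = -2 - 15*b)
(-18*k(N(4)))*K = -18*(-2 - 15*(3 + 2*4²))*35 = -18*(-2 - 15*(3 + 2*16))*35 = -18*(-2 - 15*(3 + 32))*35 = -18*(-2 - 15*35)*35 = -18*(-2 - 525)*35 = -18*(-527)*35 = 9486*35 = 332010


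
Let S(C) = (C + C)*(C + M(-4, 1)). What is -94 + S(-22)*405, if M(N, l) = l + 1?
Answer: 356306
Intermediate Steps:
M(N, l) = 1 + l
S(C) = 2*C*(2 + C) (S(C) = (C + C)*(C + (1 + 1)) = (2*C)*(C + 2) = (2*C)*(2 + C) = 2*C*(2 + C))
-94 + S(-22)*405 = -94 + (2*(-22)*(2 - 22))*405 = -94 + (2*(-22)*(-20))*405 = -94 + 880*405 = -94 + 356400 = 356306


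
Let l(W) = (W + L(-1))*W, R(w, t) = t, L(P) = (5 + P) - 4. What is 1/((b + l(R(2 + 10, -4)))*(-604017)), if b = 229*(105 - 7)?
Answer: -1/13565013786 ≈ -7.3719e-11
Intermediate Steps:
L(P) = 1 + P
l(W) = W² (l(W) = (W + (1 - 1))*W = (W + 0)*W = W*W = W²)
b = 22442 (b = 229*98 = 22442)
1/((b + l(R(2 + 10, -4)))*(-604017)) = 1/((22442 + (-4)²)*(-604017)) = -1/604017/(22442 + 16) = -1/604017/22458 = (1/22458)*(-1/604017) = -1/13565013786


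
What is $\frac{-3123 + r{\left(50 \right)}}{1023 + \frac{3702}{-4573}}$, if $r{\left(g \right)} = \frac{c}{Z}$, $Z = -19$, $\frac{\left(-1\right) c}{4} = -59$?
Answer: $- \frac{272427329}{88815063} \approx -3.0674$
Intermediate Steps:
$c = 236$ ($c = \left(-4\right) \left(-59\right) = 236$)
$r{\left(g \right)} = - \frac{236}{19}$ ($r{\left(g \right)} = \frac{236}{-19} = 236 \left(- \frac{1}{19}\right) = - \frac{236}{19}$)
$\frac{-3123 + r{\left(50 \right)}}{1023 + \frac{3702}{-4573}} = \frac{-3123 - \frac{236}{19}}{1023 + \frac{3702}{-4573}} = - \frac{59573}{19 \left(1023 + 3702 \left(- \frac{1}{4573}\right)\right)} = - \frac{59573}{19 \left(1023 - \frac{3702}{4573}\right)} = - \frac{59573}{19 \cdot \frac{4674477}{4573}} = \left(- \frac{59573}{19}\right) \frac{4573}{4674477} = - \frac{272427329}{88815063}$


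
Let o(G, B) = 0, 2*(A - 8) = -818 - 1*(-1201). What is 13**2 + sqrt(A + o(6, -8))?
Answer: 169 + sqrt(798)/2 ≈ 183.12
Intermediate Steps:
A = 399/2 (A = 8 + (-818 - 1*(-1201))/2 = 8 + (-818 + 1201)/2 = 8 + (1/2)*383 = 8 + 383/2 = 399/2 ≈ 199.50)
13**2 + sqrt(A + o(6, -8)) = 13**2 + sqrt(399/2 + 0) = 169 + sqrt(399/2) = 169 + sqrt(798)/2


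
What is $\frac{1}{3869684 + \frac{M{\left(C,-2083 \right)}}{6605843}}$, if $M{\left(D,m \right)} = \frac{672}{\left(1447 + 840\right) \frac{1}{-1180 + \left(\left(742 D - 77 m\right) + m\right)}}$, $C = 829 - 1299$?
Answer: $\frac{15107562941}{58461494463017380} \approx 2.5842 \cdot 10^{-7}$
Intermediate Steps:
$C = -470$
$M{\left(D,m \right)} = - \frac{792960}{2287} - \frac{51072 m}{2287} + \frac{498624 D}{2287}$ ($M{\left(D,m \right)} = \frac{672}{2287 \frac{1}{-1180 + \left(\left(- 77 m + 742 D\right) + m\right)}} = \frac{672}{2287 \frac{1}{-1180 + \left(- 76 m + 742 D\right)}} = \frac{672}{2287 \frac{1}{-1180 - 76 m + 742 D}} = 672 \left(- \frac{1180}{2287} - \frac{76 m}{2287} + \frac{742 D}{2287}\right) = - \frac{792960}{2287} - \frac{51072 m}{2287} + \frac{498624 D}{2287}$)
$\frac{1}{3869684 + \frac{M{\left(C,-2083 \right)}}{6605843}} = \frac{1}{3869684 + \frac{- \frac{792960}{2287} - - \frac{106382976}{2287} + \frac{498624}{2287} \left(-470\right)}{6605843}} = \frac{1}{3869684 + \left(- \frac{792960}{2287} + \frac{106382976}{2287} - \frac{234353280}{2287}\right) \frac{1}{6605843}} = \frac{1}{3869684 - \frac{128763264}{15107562941}} = \frac{1}{\frac{58461494463017380}{15107562941}} = \frac{15107562941}{58461494463017380}$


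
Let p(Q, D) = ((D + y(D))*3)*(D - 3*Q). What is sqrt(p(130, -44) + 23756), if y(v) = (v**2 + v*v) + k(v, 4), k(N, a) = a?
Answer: 2*I*sqrt(1241377) ≈ 2228.3*I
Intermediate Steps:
y(v) = 4 + 2*v**2 (y(v) = (v**2 + v*v) + 4 = (v**2 + v**2) + 4 = 2*v**2 + 4 = 4 + 2*v**2)
p(Q, D) = (D - 3*Q)*(12 + 3*D + 6*D**2) (p(Q, D) = ((D + (4 + 2*D**2))*3)*(D - 3*Q) = ((4 + D + 2*D**2)*3)*(D - 3*Q) = (12 + 3*D + 6*D**2)*(D - 3*Q) = (D - 3*Q)*(12 + 3*D + 6*D**2))
sqrt(p(130, -44) + 23756) = sqrt((3*(-44)**2 - 18*130*(2 + (-44)**2) - 9*(-44)*130 + 6*(-44)*(2 + (-44)**2)) + 23756) = sqrt((3*1936 - 18*130*(2 + 1936) + 51480 + 6*(-44)*(2 + 1936)) + 23756) = sqrt((5808 - 18*130*1938 + 51480 + 6*(-44)*1938) + 23756) = sqrt((5808 - 4534920 + 51480 - 511632) + 23756) = sqrt(-4989264 + 23756) = sqrt(-4965508) = 2*I*sqrt(1241377)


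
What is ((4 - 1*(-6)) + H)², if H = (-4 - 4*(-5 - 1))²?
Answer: 168100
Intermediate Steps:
H = 400 (H = (-4 - 4*(-6))² = (-4 + 24)² = 20² = 400)
((4 - 1*(-6)) + H)² = ((4 - 1*(-6)) + 400)² = ((4 + 6) + 400)² = (10 + 400)² = 410² = 168100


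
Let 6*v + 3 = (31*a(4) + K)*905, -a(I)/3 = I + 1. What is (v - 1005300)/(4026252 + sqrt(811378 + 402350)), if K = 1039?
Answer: -1849503480493/8105351976888 + 5512333*sqrt(75858)/24316055930664 ≈ -0.22812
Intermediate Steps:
a(I) = -3 - 3*I (a(I) = -3*(I + 1) = -3*(1 + I) = -3 - 3*I)
v = 519467/6 (v = -1/2 + ((31*(-3 - 3*4) + 1039)*905)/6 = -1/2 + ((31*(-3 - 12) + 1039)*905)/6 = -1/2 + ((31*(-15) + 1039)*905)/6 = -1/2 + ((-465 + 1039)*905)/6 = -1/2 + (574*905)/6 = -1/2 + (1/6)*519470 = -1/2 + 259735/3 = 519467/6 ≈ 86578.)
(v - 1005300)/(4026252 + sqrt(811378 + 402350)) = (519467/6 - 1005300)/(4026252 + sqrt(811378 + 402350)) = -5512333/(6*(4026252 + sqrt(1213728))) = -5512333/(6*(4026252 + 4*sqrt(75858)))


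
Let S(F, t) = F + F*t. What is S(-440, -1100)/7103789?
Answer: 6280/92257 ≈ 0.068071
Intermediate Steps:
S(-440, -1100)/7103789 = -440*(1 - 1100)/7103789 = -440*(-1099)*(1/7103789) = 483560*(1/7103789) = 6280/92257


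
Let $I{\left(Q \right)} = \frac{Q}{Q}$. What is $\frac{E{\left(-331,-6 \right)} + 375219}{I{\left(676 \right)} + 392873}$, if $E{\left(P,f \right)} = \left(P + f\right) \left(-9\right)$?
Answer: $\frac{63042}{65479} \approx 0.96278$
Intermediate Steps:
$I{\left(Q \right)} = 1$
$E{\left(P,f \right)} = - 9 P - 9 f$
$\frac{E{\left(-331,-6 \right)} + 375219}{I{\left(676 \right)} + 392873} = \frac{\left(\left(-9\right) \left(-331\right) - -54\right) + 375219}{1 + 392873} = \frac{\left(2979 + 54\right) + 375219}{392874} = \left(3033 + 375219\right) \frac{1}{392874} = 378252 \cdot \frac{1}{392874} = \frac{63042}{65479}$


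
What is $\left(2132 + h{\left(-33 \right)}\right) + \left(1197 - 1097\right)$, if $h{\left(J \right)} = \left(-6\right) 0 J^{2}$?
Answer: $2232$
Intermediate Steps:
$h{\left(J \right)} = 0$ ($h{\left(J \right)} = 0 J^{2} = 0$)
$\left(2132 + h{\left(-33 \right)}\right) + \left(1197 - 1097\right) = \left(2132 + 0\right) + \left(1197 - 1097\right) = 2132 + 100 = 2232$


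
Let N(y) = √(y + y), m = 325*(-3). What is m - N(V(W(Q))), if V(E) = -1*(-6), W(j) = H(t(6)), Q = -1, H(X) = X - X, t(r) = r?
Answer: -975 - 2*√3 ≈ -978.46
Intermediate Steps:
H(X) = 0
m = -975
W(j) = 0
V(E) = 6
N(y) = √2*√y (N(y) = √(2*y) = √2*√y)
m - N(V(W(Q))) = -975 - √2*√6 = -975 - 2*√3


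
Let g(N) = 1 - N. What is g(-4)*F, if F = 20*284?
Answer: 28400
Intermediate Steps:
F = 5680
g(-4)*F = (1 - 1*(-4))*5680 = (1 + 4)*5680 = 5*5680 = 28400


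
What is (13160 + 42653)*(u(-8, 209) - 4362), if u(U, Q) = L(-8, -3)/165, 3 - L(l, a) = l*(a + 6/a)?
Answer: -40172355571/165 ≈ -2.4347e+8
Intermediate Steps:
L(l, a) = 3 - l*(a + 6/a)
u(U, Q) = -37/165 (u(U, Q) = (3 - 1*(-3)*(-8) - 6*(-8)/(-3))/165 = (3 - 24 - 6*(-8)*(-⅓))*(1/165) = (3 - 24 - 16)*(1/165) = -37*1/165 = -37/165)
(13160 + 42653)*(u(-8, 209) - 4362) = (13160 + 42653)*(-37/165 - 4362) = 55813*(-719767/165) = -40172355571/165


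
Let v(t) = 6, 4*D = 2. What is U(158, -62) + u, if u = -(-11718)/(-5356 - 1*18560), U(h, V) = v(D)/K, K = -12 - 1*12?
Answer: -5899/7972 ≈ -0.73996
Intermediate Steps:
D = 1/2 (D = (1/4)*2 = 1/2 ≈ 0.50000)
K = -24 (K = -12 - 12 = -24)
U(h, V) = -1/4 (U(h, V) = 6/(-24) = 6*(-1/24) = -1/4)
u = -1953/3986 (u = -(-11718)/(-5356 - 18560) = -(-11718)/(-23916) = -(-11718)*(-1)/23916 = -1*1953/3986 = -1953/3986 ≈ -0.48996)
U(158, -62) + u = -1/4 - 1953/3986 = -5899/7972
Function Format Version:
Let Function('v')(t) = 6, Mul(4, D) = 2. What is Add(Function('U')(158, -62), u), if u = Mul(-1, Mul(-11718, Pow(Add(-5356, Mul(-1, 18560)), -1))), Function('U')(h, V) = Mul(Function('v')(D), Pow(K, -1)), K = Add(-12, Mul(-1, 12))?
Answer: Rational(-5899, 7972) ≈ -0.73996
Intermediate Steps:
D = Rational(1, 2) (D = Mul(Rational(1, 4), 2) = Rational(1, 2) ≈ 0.50000)
K = -24 (K = Add(-12, -12) = -24)
Function('U')(h, V) = Rational(-1, 4) (Function('U')(h, V) = Mul(6, Pow(-24, -1)) = Mul(6, Rational(-1, 24)) = Rational(-1, 4))
u = Rational(-1953, 3986) (u = Mul(-1, Mul(-11718, Pow(Add(-5356, -18560), -1))) = Mul(-1, Mul(-11718, Pow(-23916, -1))) = Mul(-1, Mul(-11718, Rational(-1, 23916))) = Mul(-1, Rational(1953, 3986)) = Rational(-1953, 3986) ≈ -0.48996)
Add(Function('U')(158, -62), u) = Add(Rational(-1, 4), Rational(-1953, 3986)) = Rational(-5899, 7972)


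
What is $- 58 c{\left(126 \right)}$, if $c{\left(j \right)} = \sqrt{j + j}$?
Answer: $- 348 \sqrt{7} \approx -920.72$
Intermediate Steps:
$c{\left(j \right)} = \sqrt{2} \sqrt{j}$ ($c{\left(j \right)} = \sqrt{2 j} = \sqrt{2} \sqrt{j}$)
$- 58 c{\left(126 \right)} = - 58 \sqrt{2} \sqrt{126} = - 58 \sqrt{2} \cdot 3 \sqrt{14} = - 58 \cdot 6 \sqrt{7} = - 348 \sqrt{7}$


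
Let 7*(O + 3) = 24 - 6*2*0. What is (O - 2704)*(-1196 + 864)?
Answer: 6283100/7 ≈ 8.9759e+5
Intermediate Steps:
O = 3/7 (O = -3 + (24 - 6*2*0)/7 = -3 + (24 - 12*0)/7 = -3 + (24 + 0)/7 = -3 + (⅐)*24 = -3 + 24/7 = 3/7 ≈ 0.42857)
(O - 2704)*(-1196 + 864) = (3/7 - 2704)*(-1196 + 864) = -18925/7*(-332) = 6283100/7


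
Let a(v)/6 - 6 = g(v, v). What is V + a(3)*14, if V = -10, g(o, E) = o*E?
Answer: 1250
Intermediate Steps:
g(o, E) = E*o
a(v) = 36 + 6*v**2 (a(v) = 36 + 6*(v*v) = 36 + 6*v**2)
V + a(3)*14 = -10 + (36 + 6*3**2)*14 = -10 + (36 + 6*9)*14 = -10 + (36 + 54)*14 = -10 + 90*14 = -10 + 1260 = 1250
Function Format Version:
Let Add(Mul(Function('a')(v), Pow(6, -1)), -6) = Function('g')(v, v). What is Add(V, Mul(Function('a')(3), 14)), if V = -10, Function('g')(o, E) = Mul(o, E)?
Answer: 1250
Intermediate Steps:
Function('g')(o, E) = Mul(E, o)
Function('a')(v) = Add(36, Mul(6, Pow(v, 2))) (Function('a')(v) = Add(36, Mul(6, Mul(v, v))) = Add(36, Mul(6, Pow(v, 2))))
Add(V, Mul(Function('a')(3), 14)) = Add(-10, Mul(Add(36, Mul(6, Pow(3, 2))), 14)) = Add(-10, Mul(Add(36, Mul(6, 9)), 14)) = Add(-10, Mul(Add(36, 54), 14)) = Add(-10, Mul(90, 14)) = Add(-10, 1260) = 1250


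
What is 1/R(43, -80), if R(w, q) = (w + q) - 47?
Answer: -1/84 ≈ -0.011905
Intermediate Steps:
R(w, q) = -47 + q + w (R(w, q) = (q + w) - 47 = -47 + q + w)
1/R(43, -80) = 1/(-47 - 80 + 43) = 1/(-84) = -1/84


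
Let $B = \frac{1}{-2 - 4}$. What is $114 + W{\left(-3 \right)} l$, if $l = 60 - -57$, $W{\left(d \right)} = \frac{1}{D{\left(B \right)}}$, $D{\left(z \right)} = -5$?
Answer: $\frac{453}{5} \approx 90.6$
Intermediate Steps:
$B = - \frac{1}{6}$ ($B = \frac{1}{-6} = - \frac{1}{6} \approx -0.16667$)
$W{\left(d \right)} = - \frac{1}{5}$ ($W{\left(d \right)} = \frac{1}{-5} = - \frac{1}{5}$)
$l = 117$ ($l = 60 + 57 = 117$)
$114 + W{\left(-3 \right)} l = 114 - \frac{117}{5} = \frac{453}{5}$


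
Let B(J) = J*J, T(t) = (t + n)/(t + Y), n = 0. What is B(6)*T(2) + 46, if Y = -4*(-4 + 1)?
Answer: 358/7 ≈ 51.143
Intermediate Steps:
Y = 12 (Y = -4*(-3) = 12)
T(t) = t/(12 + t) (T(t) = (t + 0)/(t + 12) = t/(12 + t))
B(J) = J²
B(6)*T(2) + 46 = 6²*(2/(12 + 2)) + 46 = 36*(2/14) + 46 = 36*(2*(1/14)) + 46 = 36*(⅐) + 46 = 36/7 + 46 = 358/7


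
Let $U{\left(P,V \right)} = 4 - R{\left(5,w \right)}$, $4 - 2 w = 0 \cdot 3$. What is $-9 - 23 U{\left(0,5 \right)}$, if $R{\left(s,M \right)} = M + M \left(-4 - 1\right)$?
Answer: $-285$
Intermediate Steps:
$w = 2$ ($w = 2 - \frac{0 \cdot 3}{2} = 2 - 0 = 2 + 0 = 2$)
$R{\left(s,M \right)} = - 4 M$ ($R{\left(s,M \right)} = M + M \left(-4 - 1\right) = M + M \left(-5\right) = M - 5 M = - 4 M$)
$U{\left(P,V \right)} = 12$ ($U{\left(P,V \right)} = 4 - \left(-4\right) 2 = 4 - -8 = 4 + 8 = 12$)
$-9 - 23 U{\left(0,5 \right)} = -9 - 276 = -285$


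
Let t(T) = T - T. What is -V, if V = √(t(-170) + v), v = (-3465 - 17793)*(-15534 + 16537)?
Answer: -3*I*√2369086 ≈ -4617.5*I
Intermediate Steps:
t(T) = 0
v = -21321774 (v = -21258*1003 = -21321774)
V = 3*I*√2369086 (V = √(0 - 21321774) = √(-21321774) = 3*I*√2369086 ≈ 4617.5*I)
-V = -3*I*√2369086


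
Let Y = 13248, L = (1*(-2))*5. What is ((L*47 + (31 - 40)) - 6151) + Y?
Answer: 6618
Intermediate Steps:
L = -10 (L = -2*5 = -10)
((L*47 + (31 - 40)) - 6151) + Y = ((-10*47 + (31 - 40)) - 6151) + 13248 = ((-470 - 9) - 6151) + 13248 = (-479 - 6151) + 13248 = -6630 + 13248 = 6618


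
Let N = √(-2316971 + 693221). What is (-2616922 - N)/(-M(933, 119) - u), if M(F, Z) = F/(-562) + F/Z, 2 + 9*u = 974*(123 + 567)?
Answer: 1575130585644/44949614795 + 3009510*I*√2598/8989922959 ≈ 35.042 + 0.017063*I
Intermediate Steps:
u = 672058/9 (u = -2/9 + (974*(123 + 567))/9 = -2/9 + (974*690)/9 = -2/9 + (⅑)*672060 = -2/9 + 224020/3 = 672058/9 ≈ 74673.)
N = 25*I*√2598 (N = √(-1623750) = 25*I*√2598 ≈ 1274.3*I)
M(F, Z) = -F/562 + F/Z (M(F, Z) = F*(-1/562) + F/Z = -F/562 + F/Z)
(-2616922 - N)/(-M(933, 119) - u) = (-2616922 - 25*I*√2598)/(-(-1/562*933 + 933/119) - 1*672058/9) = (-2616922 - 25*I*√2598)/(-(-933/562 + 933*(1/119)) - 672058/9) = (-2616922 - 25*I*√2598)/(-(-933/562 + 933/119) - 672058/9) = (-2616922 - 25*I*√2598)/(-1*413319/66878 - 672058/9) = (-2616922 - 25*I*√2598)/(-413319/66878 - 672058/9) = (-2616922 - 25*I*√2598)/(-44949614795/601902) = (-2616922 - 25*I*√2598)*(-601902/44949614795) = 1575130585644/44949614795 + 3009510*I*√2598/8989922959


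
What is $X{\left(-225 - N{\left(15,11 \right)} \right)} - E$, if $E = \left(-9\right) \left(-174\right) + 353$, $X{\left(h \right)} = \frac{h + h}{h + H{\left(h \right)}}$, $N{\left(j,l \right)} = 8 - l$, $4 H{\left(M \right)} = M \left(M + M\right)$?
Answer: $- \frac{105546}{55} \approx -1919.0$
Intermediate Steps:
$H{\left(M \right)} = \frac{M^{2}}{2}$ ($H{\left(M \right)} = \frac{M \left(M + M\right)}{4} = \frac{M 2 M}{4} = \frac{2 M^{2}}{4} = \frac{M^{2}}{2}$)
$X{\left(h \right)} = \frac{2 h}{h + \frac{h^{2}}{2}}$ ($X{\left(h \right)} = \frac{h + h}{h + \frac{h^{2}}{2}} = \frac{2 h}{h + \frac{h^{2}}{2}}$)
$E = 1919$ ($E = 1566 + 353 = 1919$)
$X{\left(-225 - N{\left(15,11 \right)} \right)} - E = \frac{4}{2 - \left(233 - 11\right)} - 1919 = \frac{4}{2 - 222} - 1919 = \frac{4}{-220} - 1919 = 4 \left(- \frac{1}{220}\right) - 1919 = - \frac{1}{55} - 1919 = - \frac{105546}{55}$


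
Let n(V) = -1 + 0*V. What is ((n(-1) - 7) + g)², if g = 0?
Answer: 64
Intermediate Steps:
n(V) = -1 (n(V) = -1 + 0 = -1)
((n(-1) - 7) + g)² = ((-1 - 7) + 0)² = (-8 + 0)² = (-8)² = 64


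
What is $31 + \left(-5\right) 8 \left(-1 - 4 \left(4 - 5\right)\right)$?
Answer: $-89$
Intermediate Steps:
$31 + \left(-5\right) 8 \left(-1 - 4 \left(4 - 5\right)\right) = 31 - 40 \left(-1 - 4 \left(-1\right)\right) = 31 - 40 \left(-1 - -4\right) = 31 - 40 \left(-1 + 4\right) = 31 - 120 = -89$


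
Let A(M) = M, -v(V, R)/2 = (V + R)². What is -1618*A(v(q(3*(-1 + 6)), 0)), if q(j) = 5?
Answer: 80900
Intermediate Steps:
v(V, R) = -2*(R + V)² (v(V, R) = -2*(V + R)² = -2*(R + V)²)
-1618*A(v(q(3*(-1 + 6)), 0)) = -(-3236)*(0 + 5)² = -(-3236)*5² = -(-3236)*25 = -1618*(-50) = 80900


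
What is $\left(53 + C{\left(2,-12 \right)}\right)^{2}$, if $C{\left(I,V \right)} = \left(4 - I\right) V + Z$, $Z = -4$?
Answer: $625$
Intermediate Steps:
$C{\left(I,V \right)} = -4 + V \left(4 - I\right)$ ($C{\left(I,V \right)} = \left(4 - I\right) V - 4 = V \left(4 - I\right) - 4 = -4 + V \left(4 - I\right)$)
$\left(53 + C{\left(2,-12 \right)}\right)^{2} = \left(53 - \left(52 - 24\right)\right)^{2} = \left(53 - 28\right)^{2} = 25^{2} = 625$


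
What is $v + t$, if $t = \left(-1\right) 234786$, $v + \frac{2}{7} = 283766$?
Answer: $\frac{342858}{7} \approx 48980.0$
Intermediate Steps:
$v = \frac{1986360}{7}$ ($v = - \frac{2}{7} + 283766 = \frac{1986360}{7} \approx 2.8377 \cdot 10^{5}$)
$t = -234786$
$v + t = \frac{1986360}{7} - 234786 = \frac{342858}{7}$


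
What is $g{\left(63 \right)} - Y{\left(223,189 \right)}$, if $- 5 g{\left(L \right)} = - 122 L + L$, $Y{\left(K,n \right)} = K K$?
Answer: $- \frac{241022}{5} \approx -48204.0$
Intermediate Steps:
$Y{\left(K,n \right)} = K^{2}$
$g{\left(L \right)} = \frac{121 L}{5}$ ($g{\left(L \right)} = - \frac{- 122 L + L}{5} = - \frac{\left(-121\right) L}{5} = \frac{121 L}{5}$)
$g{\left(63 \right)} - Y{\left(223,189 \right)} = \frac{121}{5} \cdot 63 - 223^{2} = \frac{7623}{5} - 49729 = - \frac{241022}{5}$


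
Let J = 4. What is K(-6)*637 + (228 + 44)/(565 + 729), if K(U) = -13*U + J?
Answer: 33795534/647 ≈ 52234.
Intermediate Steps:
K(U) = 4 - 13*U (K(U) = -13*U + 4 = 4 - 13*U)
K(-6)*637 + (228 + 44)/(565 + 729) = (4 - 13*(-6))*637 + (228 + 44)/(565 + 729) = (4 + 78)*637 + 272/1294 = 82*637 + 272*(1/1294) = 52234 + 136/647 = 33795534/647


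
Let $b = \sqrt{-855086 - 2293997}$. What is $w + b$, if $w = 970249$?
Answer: $970249 + 7 i \sqrt{64267} \approx 9.7025 \cdot 10^{5} + 1774.6 i$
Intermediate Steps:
$b = 7 i \sqrt{64267}$ ($b = \sqrt{-3149083} = 7 i \sqrt{64267} \approx 1774.6 i$)
$w + b = 970249 + 7 i \sqrt{64267}$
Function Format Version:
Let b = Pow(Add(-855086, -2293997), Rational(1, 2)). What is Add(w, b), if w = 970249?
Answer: Add(970249, Mul(7, I, Pow(64267, Rational(1, 2)))) ≈ Add(9.7025e+5, Mul(1774.6, I))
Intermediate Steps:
b = Mul(7, I, Pow(64267, Rational(1, 2))) (b = Pow(-3149083, Rational(1, 2)) = Mul(7, I, Pow(64267, Rational(1, 2))) ≈ Mul(1774.6, I))
Add(w, b) = Add(970249, Mul(7, I, Pow(64267, Rational(1, 2))))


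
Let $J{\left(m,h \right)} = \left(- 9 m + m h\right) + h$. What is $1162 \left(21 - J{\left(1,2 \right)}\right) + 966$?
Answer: $31178$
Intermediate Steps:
$J{\left(m,h \right)} = h - 9 m + h m$ ($J{\left(m,h \right)} = \left(- 9 m + h m\right) + h = h - 9 m + h m$)
$1162 \left(21 - J{\left(1,2 \right)}\right) + 966 = 1162 \left(21 - \left(2 - 9 + 2 \cdot 1\right)\right) + 966 = 1162 \left(21 - \left(2 - 9 + 2\right)\right) + 966 = 1162 \left(21 - -5\right) + 966 = 1162 \left(21 + 5\right) + 966 = 1162 \cdot 26 + 966 = 30212 + 966 = 31178$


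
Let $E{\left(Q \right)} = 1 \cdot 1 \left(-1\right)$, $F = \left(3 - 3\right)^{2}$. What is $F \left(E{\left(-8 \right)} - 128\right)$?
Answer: $0$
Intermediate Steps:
$F = 0$ ($F = 0^{2} = 0$)
$E{\left(Q \right)} = -1$ ($E{\left(Q \right)} = 1 \left(-1\right) = -1$)
$F \left(E{\left(-8 \right)} - 128\right) = 0 \left(-1 - 128\right) = 0 \left(-129\right) = 0$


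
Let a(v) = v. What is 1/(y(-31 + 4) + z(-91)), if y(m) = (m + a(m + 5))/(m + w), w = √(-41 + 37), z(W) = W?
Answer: -2335/208271 - I/59506 ≈ -0.011211 - 1.6805e-5*I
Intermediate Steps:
w = 2*I (w = √(-4) = 2*I ≈ 2.0*I)
y(m) = (5 + 2*m)/(m + 2*I) (y(m) = (m + (m + 5))/(m + 2*I) = (m + (5 + m))/(m + 2*I) = (5 + 2*m)/(m + 2*I))
1/(y(-31 + 4) + z(-91)) = 1/((5 + 2*(-31 + 4))/((-31 + 4) + 2*I) - 91) = 1/((5 + 2*(-27))/(-27 + 2*I) - 91) = 1/(((-27 - 2*I)/733)*(5 - 54) - 91) = 1/(((-27 - 2*I)/733)*(-49) - 91) = 1/(-49*(-27 - 2*I)/733 - 91) = 1/(-91 - 49*(-27 - 2*I)/733)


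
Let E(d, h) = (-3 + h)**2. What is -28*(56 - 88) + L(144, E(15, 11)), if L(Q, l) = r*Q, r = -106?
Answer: -14368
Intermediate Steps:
L(Q, l) = -106*Q
-28*(56 - 88) + L(144, E(15, 11)) = -28*(56 - 88) - 106*144 = -28*(-32) - 15264 = 896 - 15264 = -14368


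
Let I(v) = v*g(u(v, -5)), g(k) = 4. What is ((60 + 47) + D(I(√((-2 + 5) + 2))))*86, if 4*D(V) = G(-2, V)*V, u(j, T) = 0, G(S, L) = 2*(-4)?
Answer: 9202 - 688*√5 ≈ 7663.6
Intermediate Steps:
G(S, L) = -8
I(v) = 4*v (I(v) = v*4 = 4*v)
D(V) = -2*V (D(V) = (-8*V)/4 = -2*V)
((60 + 47) + D(I(√((-2 + 5) + 2))))*86 = ((60 + 47) - 8*√((-2 + 5) + 2))*86 = (107 - 8*√(3 + 2))*86 = (107 - 8*√5)*86 = 9202 - 688*√5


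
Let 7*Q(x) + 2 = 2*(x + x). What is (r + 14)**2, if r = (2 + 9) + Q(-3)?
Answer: 529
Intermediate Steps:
Q(x) = -2/7 + 4*x/7 (Q(x) = -2/7 + (2*(x + x))/7 = -2/7 + (2*(2*x))/7 = -2/7 + (4*x)/7 = -2/7 + 4*x/7)
r = 9 (r = (2 + 9) + (-2/7 + (4/7)*(-3)) = 11 + (-2/7 - 12/7) = 11 - 2 = 9)
(r + 14)**2 = (9 + 14)**2 = 23**2 = 529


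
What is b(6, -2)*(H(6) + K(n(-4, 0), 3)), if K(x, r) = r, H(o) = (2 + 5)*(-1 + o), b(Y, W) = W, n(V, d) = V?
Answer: -76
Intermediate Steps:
H(o) = -7 + 7*o (H(o) = 7*(-1 + o) = -7 + 7*o)
b(6, -2)*(H(6) + K(n(-4, 0), 3)) = -2*((-7 + 7*6) + 3) = -2*((-7 + 42) + 3) = -2*(35 + 3) = -2*38 = -76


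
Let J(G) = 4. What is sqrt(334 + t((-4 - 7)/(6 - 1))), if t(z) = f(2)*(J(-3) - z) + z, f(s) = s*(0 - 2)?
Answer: sqrt(307) ≈ 17.521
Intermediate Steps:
f(s) = -2*s (f(s) = s*(-2) = -2*s)
t(z) = -16 + 5*z (t(z) = (-2*2)*(4 - z) + z = -4*(4 - z) + z = (-16 + 4*z) + z = -16 + 5*z)
sqrt(334 + t((-4 - 7)/(6 - 1))) = sqrt(334 + (-16 + 5*((-4 - 7)/(6 - 1)))) = sqrt(334 + (-16 + 5*(-11/5))) = sqrt(334 + (-16 - 11)) = sqrt(334 - 27) = sqrt(307)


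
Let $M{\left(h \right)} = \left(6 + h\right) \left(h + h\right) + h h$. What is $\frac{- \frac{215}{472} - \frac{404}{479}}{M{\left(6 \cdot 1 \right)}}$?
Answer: $- \frac{97891}{13565280} \approx -0.0072163$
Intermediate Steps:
$M{\left(h \right)} = h^{2} + 2 h \left(6 + h\right)$ ($M{\left(h \right)} = \left(6 + h\right) 2 h + h^{2} = 2 h \left(6 + h\right) + h^{2} = h^{2} + 2 h \left(6 + h\right)$)
$\frac{- \frac{215}{472} - \frac{404}{479}}{M{\left(6 \cdot 1 \right)}} = \frac{- \frac{215}{472} - \frac{404}{479}}{3 \cdot 6 \cdot 1 \left(4 + 6 \cdot 1\right)} = \frac{\left(-215\right) \frac{1}{472} - \frac{404}{479}}{3 \cdot 6 \left(4 + 6\right)} = \frac{- \frac{215}{472} - \frac{404}{479}}{3 \cdot 6 \cdot 10} = - \frac{293673}{226088 \cdot 180} = \left(- \frac{293673}{226088}\right) \frac{1}{180} = - \frac{97891}{13565280}$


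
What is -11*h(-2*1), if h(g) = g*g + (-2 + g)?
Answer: 0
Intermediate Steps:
h(g) = -2 + g + g**2 (h(g) = g**2 + (-2 + g) = -2 + g + g**2)
-11*h(-2*1) = -11*(-2 - 2*1 + (-2*1)**2) = -11*(-2 - 2 + (-2)**2) = -11*(-2 - 2 + 4) = -11*0 = 0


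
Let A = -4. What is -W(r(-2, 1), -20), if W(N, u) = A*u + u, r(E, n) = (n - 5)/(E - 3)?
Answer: -60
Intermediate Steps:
r(E, n) = (-5 + n)/(-3 + E)
W(N, u) = -3*u (W(N, u) = -4*u + u = -3*u)
-W(r(-2, 1), -20) = -(-3)*(-20) = -1*60 = -60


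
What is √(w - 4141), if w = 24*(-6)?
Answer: I*√4285 ≈ 65.46*I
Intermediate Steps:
w = -144
√(w - 4141) = √(-144 - 4141) = √(-4285) = I*√4285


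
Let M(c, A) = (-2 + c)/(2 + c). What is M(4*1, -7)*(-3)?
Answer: -1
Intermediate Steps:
M(c, A) = (-2 + c)/(2 + c)
M(4*1, -7)*(-3) = ((-2 + 4*1)/(2 + 4*1))*(-3) = ((-2 + 4)/(2 + 4))*(-3) = (2/6)*(-3) = ((1/6)*2)*(-3) = (1/3)*(-3) = -1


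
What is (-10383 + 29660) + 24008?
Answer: 43285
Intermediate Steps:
(-10383 + 29660) + 24008 = 19277 + 24008 = 43285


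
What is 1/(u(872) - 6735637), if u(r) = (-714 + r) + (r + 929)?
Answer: -1/6733678 ≈ -1.4851e-7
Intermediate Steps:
u(r) = 215 + 2*r (u(r) = (-714 + r) + (929 + r) = 215 + 2*r)
1/(u(872) - 6735637) = 1/((215 + 2*872) - 6735637) = 1/((215 + 1744) - 6735637) = 1/(1959 - 6735637) = 1/(-6733678) = -1/6733678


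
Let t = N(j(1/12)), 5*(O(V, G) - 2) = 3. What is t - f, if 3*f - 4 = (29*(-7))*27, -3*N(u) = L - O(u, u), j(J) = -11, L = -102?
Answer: 27908/15 ≈ 1860.5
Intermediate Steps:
O(V, G) = 13/5 (O(V, G) = 2 + (⅕)*3 = 2 + ⅗ = 13/5)
N(u) = 523/15 (N(u) = -(-102 - 1*13/5)/3 = -(-102 - 13/5)/3 = -⅓*(-523/5) = 523/15)
f = -5477/3 (f = 4/3 + ((29*(-7))*27)/3 = 4/3 + (-203*27)/3 = 4/3 + (⅓)*(-5481) = 4/3 - 1827 = -5477/3 ≈ -1825.7)
t = 523/15 ≈ 34.867
t - f = 523/15 - 1*(-5477/3) = 523/15 + 5477/3 = 27908/15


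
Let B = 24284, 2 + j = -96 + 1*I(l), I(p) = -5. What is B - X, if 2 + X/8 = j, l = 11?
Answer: 25124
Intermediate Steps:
j = -103 (j = -2 + (-96 + 1*(-5)) = -2 + (-96 - 5) = -2 - 101 = -103)
X = -840 (X = -16 + 8*(-103) = -16 - 824 = -840)
B - X = 24284 - 1*(-840) = 24284 + 840 = 25124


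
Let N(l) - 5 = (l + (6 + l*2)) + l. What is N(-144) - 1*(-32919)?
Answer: 32354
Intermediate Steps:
N(l) = 11 + 4*l (N(l) = 5 + ((l + (6 + l*2)) + l) = 5 + ((l + (6 + 2*l)) + l) = 5 + ((6 + 3*l) + l) = 5 + (6 + 4*l) = 11 + 4*l)
N(-144) - 1*(-32919) = (11 + 4*(-144)) - 1*(-32919) = (11 - 576) + 32919 = -565 + 32919 = 32354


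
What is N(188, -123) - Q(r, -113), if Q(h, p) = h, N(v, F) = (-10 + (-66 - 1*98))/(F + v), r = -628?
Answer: 40646/65 ≈ 625.32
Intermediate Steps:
N(v, F) = -174/(F + v) (N(v, F) = (-10 + (-66 - 98))/(F + v) = (-10 - 164)/(F + v) = -174/(F + v))
N(188, -123) - Q(r, -113) = -174/(-123 + 188) - 1*(-628) = -174/65 + 628 = 40646/65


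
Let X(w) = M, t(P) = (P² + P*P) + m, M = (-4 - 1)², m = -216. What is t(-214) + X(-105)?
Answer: 91401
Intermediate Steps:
M = 25 (M = (-5)² = 25)
t(P) = -216 + 2*P² (t(P) = (P² + P*P) - 216 = (P² + P²) - 216 = 2*P² - 216 = -216 + 2*P²)
X(w) = 25
t(-214) + X(-105) = (-216 + 2*(-214)²) + 25 = (-216 + 2*45796) + 25 = (-216 + 91592) + 25 = 91376 + 25 = 91401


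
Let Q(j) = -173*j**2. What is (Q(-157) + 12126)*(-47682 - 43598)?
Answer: 388136343280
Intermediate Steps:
(Q(-157) + 12126)*(-47682 - 43598) = (-173*(-157)**2 + 12126)*(-47682 - 43598) = (-173*24649 + 12126)*(-91280) = (-4264277 + 12126)*(-91280) = -4252151*(-91280) = 388136343280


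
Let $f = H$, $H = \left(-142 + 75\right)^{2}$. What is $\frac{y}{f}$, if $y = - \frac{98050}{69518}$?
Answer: $- \frac{49025}{156033151} \approx -0.0003142$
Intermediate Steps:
$y = - \frac{49025}{34759}$ ($y = \left(-98050\right) \frac{1}{69518} = - \frac{49025}{34759} \approx -1.4104$)
$H = 4489$ ($H = \left(-67\right)^{2} = 4489$)
$f = 4489$
$\frac{y}{f} = - \frac{49025}{34759 \cdot 4489} = \left(- \frac{49025}{34759}\right) \frac{1}{4489} = - \frac{49025}{156033151}$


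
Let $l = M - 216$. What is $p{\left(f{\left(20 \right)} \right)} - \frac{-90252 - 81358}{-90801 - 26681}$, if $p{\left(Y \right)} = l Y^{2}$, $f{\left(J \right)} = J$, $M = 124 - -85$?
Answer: $- \frac{164560605}{58741} \approx -2801.5$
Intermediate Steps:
$M = 209$ ($M = 124 + 85 = 209$)
$l = -7$ ($l = 209 - 216 = -7$)
$p{\left(Y \right)} = - 7 Y^{2}$
$p{\left(f{\left(20 \right)} \right)} - \frac{-90252 - 81358}{-90801 - 26681} = - 7 \cdot 20^{2} - \frac{-90252 - 81358}{-90801 - 26681} = \left(-7\right) 400 - - \frac{171610}{-117482} = -2800 - \left(-171610\right) \left(- \frac{1}{117482}\right) = -2800 - \frac{85805}{58741} = - \frac{164560605}{58741}$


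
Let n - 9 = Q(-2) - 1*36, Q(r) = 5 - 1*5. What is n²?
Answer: 729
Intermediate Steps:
Q(r) = 0 (Q(r) = 5 - 5 = 0)
n = -27 (n = 9 + (0 - 1*36) = 9 + (0 - 36) = 9 - 36 = -27)
n² = (-27)² = 729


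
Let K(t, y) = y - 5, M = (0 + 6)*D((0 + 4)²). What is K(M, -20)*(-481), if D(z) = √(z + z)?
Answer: 12025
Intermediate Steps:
D(z) = √2*√z (D(z) = √(2*z) = √2*√z)
M = 24*√2 (M = (0 + 6)*(√2*√((0 + 4)²)) = 6*(√2*√(4²)) = 6*(√2*√16) = 6*(√2*4) = 6*(4*√2) = 24*√2 ≈ 33.941)
K(t, y) = -5 + y
K(M, -20)*(-481) = (-5 - 20)*(-481) = -25*(-481) = 12025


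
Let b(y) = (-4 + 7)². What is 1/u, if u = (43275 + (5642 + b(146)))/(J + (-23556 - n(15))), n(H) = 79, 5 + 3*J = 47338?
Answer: -11786/73389 ≈ -0.16060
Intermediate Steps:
J = 47333/3 (J = -5/3 + (⅓)*47338 = -5/3 + 47338/3 = 47333/3 ≈ 15778.)
b(y) = 9 (b(y) = 3² = 9)
u = -73389/11786 (u = (43275 + (5642 + 9))/(47333/3 + (-23556 - 1*79)) = (43275 + 5651)/(47333/3 + (-23556 - 79)) = 48926/(47333/3 - 23635) = 48926/(-23572/3) = 48926*(-3/23572) = -73389/11786 ≈ -6.2268)
1/u = 1/(-73389/11786) = -11786/73389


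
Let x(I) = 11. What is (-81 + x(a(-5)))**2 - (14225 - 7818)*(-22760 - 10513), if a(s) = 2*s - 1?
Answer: 213185011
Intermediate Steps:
a(s) = -1 + 2*s
(-81 + x(a(-5)))**2 - (14225 - 7818)*(-22760 - 10513) = (-81 + 11)**2 - (14225 - 7818)*(-22760 - 10513) = (-70)**2 - 6407*(-33273) = 4900 - 1*(-213180111) = 4900 + 213180111 = 213185011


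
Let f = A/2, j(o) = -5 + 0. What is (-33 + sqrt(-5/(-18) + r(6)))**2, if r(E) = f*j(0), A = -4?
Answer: (198 - sqrt(370))**2/36 ≈ 887.69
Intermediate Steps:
j(o) = -5
f = -2 (f = -4/2 = -4*1/2 = -2)
r(E) = 10 (r(E) = -2*(-5) = 10)
(-33 + sqrt(-5/(-18) + r(6)))**2 = (-33 + sqrt(-5/(-18) + 10))**2 = (-33 + sqrt(-5*(-1/18) + 10))**2 = (-33 + sqrt(5/18 + 10))**2 = (-33 + sqrt(185/18))**2 = (-33 + sqrt(370)/6)**2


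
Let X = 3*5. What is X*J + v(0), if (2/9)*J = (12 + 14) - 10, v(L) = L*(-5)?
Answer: 1080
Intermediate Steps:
v(L) = -5*L
X = 15
J = 72 (J = 9*((12 + 14) - 10)/2 = 9*(26 - 10)/2 = (9/2)*16 = 72)
X*J + v(0) = 15*72 - 5*0 = 1080 + 0 = 1080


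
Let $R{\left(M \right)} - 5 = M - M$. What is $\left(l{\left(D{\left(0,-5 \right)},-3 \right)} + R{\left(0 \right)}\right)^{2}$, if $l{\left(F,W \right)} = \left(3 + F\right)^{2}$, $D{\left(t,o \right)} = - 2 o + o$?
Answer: $4761$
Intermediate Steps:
$R{\left(M \right)} = 5$ ($R{\left(M \right)} = 5 + \left(M - M\right) = 5 + 0 = 5$)
$D{\left(t,o \right)} = - o$
$\left(l{\left(D{\left(0,-5 \right)},-3 \right)} + R{\left(0 \right)}\right)^{2} = \left(\left(3 - -5\right)^{2} + 5\right)^{2} = \left(\left(3 + 5\right)^{2} + 5\right)^{2} = \left(8^{2} + 5\right)^{2} = \left(64 + 5\right)^{2} = 69^{2} = 4761$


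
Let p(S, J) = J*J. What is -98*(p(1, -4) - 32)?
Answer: 1568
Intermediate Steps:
p(S, J) = J**2
-98*(p(1, -4) - 32) = -98*((-4)**2 - 32) = -98*(16 - 32) = -98*(-16) = 1568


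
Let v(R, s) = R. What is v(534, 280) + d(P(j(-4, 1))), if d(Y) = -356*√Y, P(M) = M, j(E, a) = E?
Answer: 534 - 712*I ≈ 534.0 - 712.0*I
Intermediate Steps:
v(534, 280) + d(P(j(-4, 1))) = 534 - 712*I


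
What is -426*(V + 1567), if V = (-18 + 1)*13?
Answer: -573396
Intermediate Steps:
V = -221 (V = -17*13 = -221)
-426*(V + 1567) = -426*(-221 + 1567) = -426*1346 = -573396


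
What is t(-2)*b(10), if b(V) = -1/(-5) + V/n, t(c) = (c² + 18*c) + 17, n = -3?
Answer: 47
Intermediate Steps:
t(c) = 17 + c² + 18*c
b(V) = ⅕ - V/3 (b(V) = -1/(-5) + V/(-3) = -1*(-⅕) + V*(-⅓) = ⅕ - V/3)
t(-2)*b(10) = (17 + (-2)² + 18*(-2))*(⅕ - ⅓*10) = (17 + 4 - 36)*(⅕ - 10/3) = -15*(-47/15) = 47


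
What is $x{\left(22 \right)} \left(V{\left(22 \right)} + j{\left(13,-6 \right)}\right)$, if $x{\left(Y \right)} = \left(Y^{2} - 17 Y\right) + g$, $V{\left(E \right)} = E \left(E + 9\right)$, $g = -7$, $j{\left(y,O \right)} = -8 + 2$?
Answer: $69628$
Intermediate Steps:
$j{\left(y,O \right)} = -6$
$V{\left(E \right)} = E \left(9 + E\right)$
$x{\left(Y \right)} = -7 + Y^{2} - 17 Y$ ($x{\left(Y \right)} = \left(Y^{2} - 17 Y\right) - 7 = -7 + Y^{2} - 17 Y$)
$x{\left(22 \right)} \left(V{\left(22 \right)} + j{\left(13,-6 \right)}\right) = \left(-7 + 22^{2} - 374\right) \left(22 \left(9 + 22\right) - 6\right) = \left(-7 + 484 - 374\right) \left(22 \cdot 31 - 6\right) = 103 \left(682 - 6\right) = 103 \cdot 676 = 69628$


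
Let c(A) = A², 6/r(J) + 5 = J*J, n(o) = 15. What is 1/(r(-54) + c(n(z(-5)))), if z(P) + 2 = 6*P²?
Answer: 2911/654981 ≈ 0.0044444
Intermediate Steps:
z(P) = -2 + 6*P²
r(J) = 6/(-5 + J²) (r(J) = 6/(-5 + J*J) = 6/(-5 + J²))
1/(r(-54) + c(n(z(-5)))) = 1/(6/(-5 + (-54)²) + 15²) = 1/(6/(-5 + 2916) + 225) = 1/(6/2911 + 225) = 1/(654981/2911) = 2911/654981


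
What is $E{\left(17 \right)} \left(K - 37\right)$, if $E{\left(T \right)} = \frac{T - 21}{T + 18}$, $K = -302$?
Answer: $\frac{1356}{35} \approx 38.743$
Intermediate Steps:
$E{\left(T \right)} = \frac{-21 + T}{18 + T}$
$E{\left(17 \right)} \left(K - 37\right) = \frac{-21 + 17}{18 + 17} \left(-302 - 37\right) = \frac{1}{35} \left(-4\right) \left(-339\right) = \left(- \frac{4}{35}\right) \left(-339\right) = \frac{1356}{35}$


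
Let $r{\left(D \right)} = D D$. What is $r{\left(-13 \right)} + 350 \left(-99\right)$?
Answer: $-34481$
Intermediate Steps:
$r{\left(D \right)} = D^{2}$
$r{\left(-13 \right)} + 350 \left(-99\right) = \left(-13\right)^{2} + 350 \left(-99\right) = 169 - 34650 = -34481$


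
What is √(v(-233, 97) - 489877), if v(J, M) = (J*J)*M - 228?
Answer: 2*√1193982 ≈ 2185.4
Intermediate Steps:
v(J, M) = -228 + M*J² (v(J, M) = J²*M - 228 = M*J² - 228 = -228 + M*J²)
√(v(-233, 97) - 489877) = √((-228 + 97*(-233)²) - 489877) = √((-228 + 97*54289) - 489877) = √((-228 + 5266033) - 489877) = √(5265805 - 489877) = √4775928 = 2*√1193982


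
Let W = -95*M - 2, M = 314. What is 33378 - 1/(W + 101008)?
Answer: 2375712527/71176 ≈ 33378.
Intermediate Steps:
W = -29832 (W = -95*314 - 2 = -29830 - 2 = -29832)
33378 - 1/(W + 101008) = 33378 - 1/(-29832 + 101008) = 33378 - 1/71176 = 2375712527/71176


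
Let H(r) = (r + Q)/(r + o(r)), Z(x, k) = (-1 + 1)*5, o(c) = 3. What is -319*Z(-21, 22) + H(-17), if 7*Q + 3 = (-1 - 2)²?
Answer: 113/98 ≈ 1.1531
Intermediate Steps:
Q = 6/7 (Q = -3/7 + (-1 - 2)²/7 = -3/7 + (⅐)*(-3)² = -3/7 + (⅐)*9 = -3/7 + 9/7 = 6/7 ≈ 0.85714)
Z(x, k) = 0 (Z(x, k) = 0*5 = 0)
H(r) = (6/7 + r)/(3 + r) (H(r) = (r + 6/7)/(r + 3) = (6/7 + r)/(3 + r))
-319*Z(-21, 22) + H(-17) = -319*0 + (6/7 - 17)/(3 - 17) = 0 - 113/7/(-14) = 0 - 1/14*(-113/7) = 0 + 113/98 = 113/98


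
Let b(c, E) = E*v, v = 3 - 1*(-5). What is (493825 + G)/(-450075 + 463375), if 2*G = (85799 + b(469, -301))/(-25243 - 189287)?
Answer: 70626823703/1902166000 ≈ 37.130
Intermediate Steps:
v = 8 (v = 3 + 5 = 8)
b(c, E) = 8*E (b(c, E) = E*8 = 8*E)
G = -27797/143020 (G = ((85799 + 8*(-301))/(-25243 - 189287))/2 = ((85799 - 2408)/(-214530))/2 = (83391*(-1/214530))/2 = (½)*(-27797/71510) = -27797/143020 ≈ -0.19436)
(493825 + G)/(-450075 + 463375) = (493825 - 27797/143020)/(-450075 + 463375) = (70626823703/143020)/13300 = (70626823703/143020)*(1/13300) = 70626823703/1902166000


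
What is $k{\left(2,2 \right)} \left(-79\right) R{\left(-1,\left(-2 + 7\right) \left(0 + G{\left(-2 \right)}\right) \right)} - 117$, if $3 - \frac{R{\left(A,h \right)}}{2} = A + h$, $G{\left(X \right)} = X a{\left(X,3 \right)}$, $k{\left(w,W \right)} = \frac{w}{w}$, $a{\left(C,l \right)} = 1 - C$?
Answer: $-5489$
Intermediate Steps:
$k{\left(w,W \right)} = 1$
$G{\left(X \right)} = X \left(1 - X\right)$
$R{\left(A,h \right)} = 6 - 2 A - 2 h$ ($R{\left(A,h \right)} = 6 - 2 \left(A + h\right) = 6 - \left(2 A + 2 h\right) = 6 - 2 A - 2 h$)
$k{\left(2,2 \right)} \left(-79\right) R{\left(-1,\left(-2 + 7\right) \left(0 + G{\left(-2 \right)}\right) \right)} - 117 = 1 \left(-79\right) \left(6 - -2 - 2 \left(-2 + 7\right) \left(0 - 2 \left(1 - -2\right)\right)\right) - 117 = - 79 \left(6 + 2 - 2 \cdot 5 \left(0 - 2 \left(1 + 2\right)\right)\right) - 117 = - 79 \left(6 + 2 - 2 \cdot 5 \left(0 - 6\right)\right) - 117 = - 79 \left(6 + 2 - 2 \cdot 5 \left(-6\right)\right) - 117 = - 79 \left(6 + 2 - -60\right) - 117 = - 79 \left(6 + 2 + 60\right) - 117 = \left(-79\right) 68 - 117 = -5372 - 117 = -5489$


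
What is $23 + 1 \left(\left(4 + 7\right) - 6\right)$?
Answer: $28$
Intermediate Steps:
$23 + 1 \left(\left(4 + 7\right) - 6\right) = 23 + 1 \left(11 - 6\right) = 23 + 1 \cdot 5 = 23 + 5 = 28$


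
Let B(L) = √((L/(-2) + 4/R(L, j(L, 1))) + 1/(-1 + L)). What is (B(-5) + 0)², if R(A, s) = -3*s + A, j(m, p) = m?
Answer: 41/15 ≈ 2.7333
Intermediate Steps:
R(A, s) = A - 3*s
B(L) = √(1/(-1 + L) - 2/L - L/2) (B(L) = √((L/(-2) + 4/(L - 3*L)) + 1/(-1 + L)) = √((L*(-½) + 4/((-2*L))) + 1/(-1 + L)) = √((-L/2 + 4*(-1/(2*L))) + 1/(-1 + L)) = √((-L/2 - 2/L) + 1/(-1 + L)) = √((-2/L - L/2) + 1/(-1 + L)) = √(1/(-1 + L) - 2/L - L/2))
(B(-5) + 0)² = (√(-4/(-1 - 5) - 2*(-5) + 8/(-5*(-1 - 5)))/2 + 0)² = (√(-4/(-6) + 10 + 8*(-⅕)/(-6))/2 + 0)² = (√(-4*(-⅙) + 10 + 8*(-⅕)*(-⅙))/2 + 0)² = (√(⅔ + 10 + 4/15)/2 + 0)² = (√(164/15)/2 + 0)² = ((2*√615/15)/2 + 0)² = (√615/15 + 0)² = (√615/15)² = 41/15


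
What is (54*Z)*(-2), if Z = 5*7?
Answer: -3780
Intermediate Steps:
Z = 35
(54*Z)*(-2) = (54*35)*(-2) = 1890*(-2) = -3780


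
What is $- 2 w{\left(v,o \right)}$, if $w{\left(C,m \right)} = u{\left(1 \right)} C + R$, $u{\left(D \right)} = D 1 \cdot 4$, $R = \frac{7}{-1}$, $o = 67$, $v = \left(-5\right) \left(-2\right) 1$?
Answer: $-66$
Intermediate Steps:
$v = 10$ ($v = 10 \cdot 1 = 10$)
$R = -7$ ($R = 7 \left(-1\right) = -7$)
$u{\left(D \right)} = 4 D$ ($u{\left(D \right)} = D 4 = 4 D$)
$w{\left(C,m \right)} = -7 + 4 C$ ($w{\left(C,m \right)} = 4 \cdot 1 C - 7 = 4 C - 7 = -7 + 4 C$)
$- 2 w{\left(v,o \right)} = - 2 \left(-7 + 4 \cdot 10\right) = - 2 \left(-7 + 40\right) = \left(-2\right) 33 = -66$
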